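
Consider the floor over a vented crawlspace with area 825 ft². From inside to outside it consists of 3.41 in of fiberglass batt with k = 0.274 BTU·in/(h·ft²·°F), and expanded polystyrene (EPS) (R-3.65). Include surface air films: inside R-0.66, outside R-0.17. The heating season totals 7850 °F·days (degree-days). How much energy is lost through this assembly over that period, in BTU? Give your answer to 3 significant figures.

9180000 BTU

3.41/0.274 = 12.45
R_total = 0.66 + 12.45 + 3.65 + 0.17 = 16.93 ft²·°F·h/BTU
E = A × HDD × 24 / R = 825 × 7850 × 24 / 16.93 = 9183000 BTU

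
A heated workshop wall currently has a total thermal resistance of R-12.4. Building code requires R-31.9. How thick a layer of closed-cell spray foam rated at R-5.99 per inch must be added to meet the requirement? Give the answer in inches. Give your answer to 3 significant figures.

ΔR = 31.9 − 12.4 = 19.5 ft²·°F·h/BTU
L = ΔR / (R/in) = 19.5/5.99 = 3.255 in

3.26 in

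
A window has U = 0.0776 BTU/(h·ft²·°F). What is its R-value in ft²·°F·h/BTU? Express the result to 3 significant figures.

R = 1/U = 1/0.0776 = 12.89

12.9 ft²·°F·h/BTU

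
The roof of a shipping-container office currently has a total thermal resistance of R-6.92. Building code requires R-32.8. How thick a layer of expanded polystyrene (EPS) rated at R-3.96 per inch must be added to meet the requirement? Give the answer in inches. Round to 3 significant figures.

ΔR = 32.8 − 6.92 = 25.88 ft²·°F·h/BTU
L = ΔR / (R/in) = 25.88/3.96 = 6.535 in

6.54 in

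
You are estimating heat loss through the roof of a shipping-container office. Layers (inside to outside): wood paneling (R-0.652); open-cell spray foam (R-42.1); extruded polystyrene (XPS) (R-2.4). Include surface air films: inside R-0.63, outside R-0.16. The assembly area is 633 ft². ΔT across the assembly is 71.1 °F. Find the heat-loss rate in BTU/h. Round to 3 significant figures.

R_total = 0.63 + 0.652 + 42.1 + 2.4 + 0.16 = 45.94 ft²·°F·h/BTU
Q = A·ΔT/R = 633 × 71.1 / 45.94 = 979.6 BTU/h

980 BTU/h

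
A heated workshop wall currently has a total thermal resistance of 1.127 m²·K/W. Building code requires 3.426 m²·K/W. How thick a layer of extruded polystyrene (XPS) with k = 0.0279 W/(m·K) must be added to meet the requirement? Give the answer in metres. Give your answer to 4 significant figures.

ΔR = 3.426 − 1.127 = 2.299 m²·K/W
L = ΔR × k = 2.299 × 0.0279 = 0.064142 m

0.06414 m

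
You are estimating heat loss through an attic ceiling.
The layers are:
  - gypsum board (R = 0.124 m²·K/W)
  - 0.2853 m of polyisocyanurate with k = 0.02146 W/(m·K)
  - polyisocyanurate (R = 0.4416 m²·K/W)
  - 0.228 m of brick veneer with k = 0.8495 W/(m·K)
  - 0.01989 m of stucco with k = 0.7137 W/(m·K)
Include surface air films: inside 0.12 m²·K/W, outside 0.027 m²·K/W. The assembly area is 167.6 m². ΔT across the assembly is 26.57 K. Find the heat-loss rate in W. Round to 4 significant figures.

0.2853/0.02146 = 13.295
0.228/0.8495 = 0.26839
0.01989/0.7137 = 0.027869
R_total = 0.12 + 0.124 + 13.295 + 0.4416 + 0.26839 + 0.027869 + 0.027 = 14.303 m²·K/W
Q = A·ΔT/R = 167.6 × 26.57 / 14.303 = 311.33 W

311.3 W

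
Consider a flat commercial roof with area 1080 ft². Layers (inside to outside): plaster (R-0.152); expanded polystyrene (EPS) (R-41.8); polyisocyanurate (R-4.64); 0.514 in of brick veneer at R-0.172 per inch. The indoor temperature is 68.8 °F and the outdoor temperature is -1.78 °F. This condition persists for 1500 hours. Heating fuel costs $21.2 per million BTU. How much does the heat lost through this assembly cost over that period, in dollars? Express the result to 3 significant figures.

51.9 dollars

0.514 × 0.172 = 0.08841
R_total = 0.152 + 41.8 + 4.64 + 0.08841 = 46.68 ft²·°F·h/BTU
Q = 1080 × (68.8 − (-1.78)) / 46.68 = 1633 BTU/h
E = 1633 × 1500 = 2449000 BTU
Cost = 2449000/10⁶ × 21.2 = $51.93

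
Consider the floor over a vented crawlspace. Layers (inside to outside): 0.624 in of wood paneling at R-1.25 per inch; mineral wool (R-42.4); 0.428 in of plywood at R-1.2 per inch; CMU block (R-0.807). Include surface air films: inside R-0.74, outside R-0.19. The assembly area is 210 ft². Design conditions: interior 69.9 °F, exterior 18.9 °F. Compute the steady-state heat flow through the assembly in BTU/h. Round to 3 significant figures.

0.624 × 1.25 = 0.78
0.428 × 1.2 = 0.5136
R_total = 0.74 + 0.78 + 42.4 + 0.5136 + 0.807 + 0.19 = 45.43 ft²·°F·h/BTU
Q = A·ΔT/R = 210 × (69.9 − 18.9) / 45.43 = 235.7 BTU/h

236 BTU/h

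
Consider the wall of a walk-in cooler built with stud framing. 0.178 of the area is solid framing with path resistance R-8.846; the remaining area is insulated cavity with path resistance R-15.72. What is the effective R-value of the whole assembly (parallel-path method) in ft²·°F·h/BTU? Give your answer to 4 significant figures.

13.81 ft²·°F·h/BTU

U_eff = 0.822/15.72 + 0.178/8.846 = 0.05229 + 0.020122 = 0.072412
R_eff = 1/U_eff = 13.81 ft²·°F·h/BTU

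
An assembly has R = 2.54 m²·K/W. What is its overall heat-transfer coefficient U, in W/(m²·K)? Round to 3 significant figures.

0.394 W/(m²·K)

U = 1/R = 1/2.54 = 0.3937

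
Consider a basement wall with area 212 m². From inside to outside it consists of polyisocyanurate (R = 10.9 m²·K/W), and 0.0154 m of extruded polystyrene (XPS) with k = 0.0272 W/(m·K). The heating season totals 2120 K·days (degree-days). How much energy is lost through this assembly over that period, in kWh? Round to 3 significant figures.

941 kWh

0.0154/0.0272 = 0.5662
R_total = 10.9 + 0.5662 = 11.47 m²·K/W
E = A × HDD × 24 / R / 1000 = 212 × 2120 × 24 / 11.47 / 1000 = 940.7 kWh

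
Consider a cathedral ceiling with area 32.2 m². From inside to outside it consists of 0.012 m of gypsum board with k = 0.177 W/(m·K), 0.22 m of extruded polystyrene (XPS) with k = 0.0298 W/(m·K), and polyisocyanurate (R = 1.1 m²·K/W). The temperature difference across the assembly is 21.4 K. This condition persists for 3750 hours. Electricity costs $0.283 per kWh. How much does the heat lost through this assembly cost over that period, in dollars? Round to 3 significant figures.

85.5 dollars

0.012/0.177 = 0.0678
0.22/0.0298 = 7.383
R_total = 0.0678 + 7.383 + 1.1 = 8.55 m²·K/W
Q = 32.2 × 21.4 / 8.55 = 80.59 W
E = 80.59 W × 3750 h / 1000 = 302.2 kWh
Cost = 302.2 × 0.283 = $85.53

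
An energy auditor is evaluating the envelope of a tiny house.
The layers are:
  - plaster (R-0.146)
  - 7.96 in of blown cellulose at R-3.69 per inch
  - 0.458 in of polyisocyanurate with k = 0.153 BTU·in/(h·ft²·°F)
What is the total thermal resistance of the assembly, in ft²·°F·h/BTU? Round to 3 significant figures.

32.5 ft²·°F·h/BTU

7.96 × 3.69 = 29.37
0.458/0.153 = 2.993
R_total = 0.146 + 29.37 + 2.993 = 32.51 ft²·°F·h/BTU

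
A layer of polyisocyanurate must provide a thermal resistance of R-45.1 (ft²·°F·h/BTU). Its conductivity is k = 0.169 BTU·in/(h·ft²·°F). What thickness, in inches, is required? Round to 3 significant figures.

7.62 in

L = R × k = 45.1 × 0.169 = 7.622 in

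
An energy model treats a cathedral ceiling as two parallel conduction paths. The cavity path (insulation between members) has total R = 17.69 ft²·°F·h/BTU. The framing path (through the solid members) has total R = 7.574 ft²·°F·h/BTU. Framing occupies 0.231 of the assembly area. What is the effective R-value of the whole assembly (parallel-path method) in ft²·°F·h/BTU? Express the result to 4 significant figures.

13.52 ft²·°F·h/BTU

U_eff = 0.769/17.69 + 0.231/7.574 = 0.043471 + 0.030499 = 0.07397
R_eff = 1/U_eff = 13.519 ft²·°F·h/BTU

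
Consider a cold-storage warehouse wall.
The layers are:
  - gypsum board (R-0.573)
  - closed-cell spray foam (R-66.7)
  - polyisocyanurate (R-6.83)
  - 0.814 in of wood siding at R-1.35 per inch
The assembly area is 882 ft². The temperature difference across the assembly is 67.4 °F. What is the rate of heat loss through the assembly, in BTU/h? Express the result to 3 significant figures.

790 BTU/h

0.814 × 1.35 = 1.099
R_total = 0.573 + 66.7 + 6.83 + 1.099 = 75.2 ft²·°F·h/BTU
Q = A·ΔT/R = 882 × 67.4 / 75.2 = 790.5 BTU/h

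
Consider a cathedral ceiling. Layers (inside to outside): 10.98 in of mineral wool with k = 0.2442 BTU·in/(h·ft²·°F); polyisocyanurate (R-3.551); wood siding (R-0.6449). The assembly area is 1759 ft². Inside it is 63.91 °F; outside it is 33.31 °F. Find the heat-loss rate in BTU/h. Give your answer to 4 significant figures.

1095 BTU/h

10.98/0.2442 = 44.963
R_total = 44.963 + 3.551 + 0.6449 = 49.159 ft²·°F·h/BTU
Q = A·ΔT/R = 1759 × (63.91 − 33.31) / 49.159 = 1094.9 BTU/h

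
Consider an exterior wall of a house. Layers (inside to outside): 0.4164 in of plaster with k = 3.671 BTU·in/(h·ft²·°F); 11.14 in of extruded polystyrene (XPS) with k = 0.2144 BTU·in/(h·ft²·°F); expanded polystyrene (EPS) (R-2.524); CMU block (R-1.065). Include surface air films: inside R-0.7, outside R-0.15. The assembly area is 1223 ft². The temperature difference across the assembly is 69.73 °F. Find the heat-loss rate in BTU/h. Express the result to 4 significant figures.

0.4164/3.671 = 0.11343
11.14/0.2144 = 51.959
R_total = 0.7 + 0.11343 + 51.959 + 2.524 + 1.065 + 0.15 = 56.511 ft²·°F·h/BTU
Q = A·ΔT/R = 1223 × 69.73 / 56.511 = 1509.1 BTU/h

1509 BTU/h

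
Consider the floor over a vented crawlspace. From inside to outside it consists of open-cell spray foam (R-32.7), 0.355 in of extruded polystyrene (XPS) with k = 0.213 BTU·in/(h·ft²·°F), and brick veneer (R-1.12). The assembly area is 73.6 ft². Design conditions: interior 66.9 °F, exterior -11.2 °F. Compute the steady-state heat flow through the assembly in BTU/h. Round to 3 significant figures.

162 BTU/h

0.355/0.213 = 1.667
R_total = 32.7 + 1.667 + 1.12 = 35.49 ft²·°F·h/BTU
Q = A·ΔT/R = 73.6 × (66.9 − (-11.2)) / 35.49 = 162 BTU/h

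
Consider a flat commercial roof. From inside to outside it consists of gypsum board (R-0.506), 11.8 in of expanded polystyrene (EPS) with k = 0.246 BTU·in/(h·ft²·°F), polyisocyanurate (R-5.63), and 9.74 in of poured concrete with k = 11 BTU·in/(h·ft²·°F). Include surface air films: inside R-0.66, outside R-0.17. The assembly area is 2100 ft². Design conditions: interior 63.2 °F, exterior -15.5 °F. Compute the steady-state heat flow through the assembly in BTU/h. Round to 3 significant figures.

11.8/0.246 = 47.97
9.74/11 = 0.8855
R_total = 0.66 + 0.506 + 47.97 + 5.63 + 0.8855 + 0.17 = 55.82 ft²·°F·h/BTU
Q = A·ΔT/R = 2100 × (63.2 − (-15.5)) / 55.82 = 2961 BTU/h

2960 BTU/h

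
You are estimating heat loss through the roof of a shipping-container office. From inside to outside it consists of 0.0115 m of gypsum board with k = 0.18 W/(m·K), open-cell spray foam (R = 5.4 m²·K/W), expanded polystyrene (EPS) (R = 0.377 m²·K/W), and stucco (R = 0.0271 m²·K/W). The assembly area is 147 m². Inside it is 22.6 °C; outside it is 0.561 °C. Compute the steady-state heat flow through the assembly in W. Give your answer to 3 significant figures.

0.0115/0.18 = 0.06389
R_total = 0.06389 + 5.4 + 0.377 + 0.0271 = 5.868 m²·K/W
Q = A·ΔT/R = 147 × (22.6 − 0.561) / 5.868 = 552.1 W

552 W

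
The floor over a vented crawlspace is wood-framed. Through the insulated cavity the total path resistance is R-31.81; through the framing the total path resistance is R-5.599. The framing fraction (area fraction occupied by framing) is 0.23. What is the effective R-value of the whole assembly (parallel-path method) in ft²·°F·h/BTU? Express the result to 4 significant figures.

U_eff = 0.77/31.81 + 0.23/5.599 = 0.024206 + 0.041079 = 0.065285
R_eff = 1/U_eff = 15.317 ft²·°F·h/BTU

15.32 ft²·°F·h/BTU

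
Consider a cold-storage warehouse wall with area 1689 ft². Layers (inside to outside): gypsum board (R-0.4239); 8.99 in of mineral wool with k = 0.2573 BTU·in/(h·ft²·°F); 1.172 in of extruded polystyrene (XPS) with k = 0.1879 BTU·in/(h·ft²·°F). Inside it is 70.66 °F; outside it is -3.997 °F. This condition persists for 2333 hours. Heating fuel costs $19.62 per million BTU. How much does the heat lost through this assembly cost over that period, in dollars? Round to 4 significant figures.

8.99/0.2573 = 34.94
1.172/0.1879 = 6.2374
R_total = 0.4239 + 34.94 + 6.2374 = 41.601 ft²·°F·h/BTU
Q = 1689 × (70.66 − (-3.997)) / 41.601 = 3031.1 BTU/h
E = 3031.1 × 2333 = 7071500 BTU
Cost = 7071500/10⁶ × 19.62 = $138.74

138.7 dollars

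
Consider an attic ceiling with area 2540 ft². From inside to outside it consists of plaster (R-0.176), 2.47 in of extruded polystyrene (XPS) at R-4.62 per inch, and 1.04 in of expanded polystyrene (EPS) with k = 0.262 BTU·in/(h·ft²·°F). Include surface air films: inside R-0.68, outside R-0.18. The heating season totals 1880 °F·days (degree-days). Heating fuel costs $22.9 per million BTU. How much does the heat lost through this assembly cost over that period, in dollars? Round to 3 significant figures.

160 dollars

2.47 × 4.62 = 11.41
1.04/0.262 = 3.969
R_total = 0.68 + 0.176 + 11.41 + 3.969 + 0.18 = 16.42 ft²·°F·h/BTU
E = A × HDD × 24 / R = 2540 × 1880 × 24 / 16.42 = 6981000 BTU
Cost = 6981000/10⁶ × 22.9 = $159.9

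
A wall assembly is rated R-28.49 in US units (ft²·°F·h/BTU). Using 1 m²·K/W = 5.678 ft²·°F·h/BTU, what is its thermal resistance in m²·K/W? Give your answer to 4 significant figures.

5.018 m²·K/W

R_SI = 28.49/5.678 = 5.0176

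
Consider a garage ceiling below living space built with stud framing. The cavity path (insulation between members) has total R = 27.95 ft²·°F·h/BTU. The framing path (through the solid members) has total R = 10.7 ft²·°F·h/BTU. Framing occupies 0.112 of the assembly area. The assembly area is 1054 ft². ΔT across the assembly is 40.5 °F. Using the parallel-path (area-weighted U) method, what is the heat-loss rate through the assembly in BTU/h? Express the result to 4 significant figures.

U_eff = 0.888/27.95 + 0.112/10.7 = 0.031771 + 0.010467 = 0.042238
R_eff = 1/U_eff = 23.675 ft²·°F·h/BTU
Q = 1054 × 40.5 / 23.675 = 1803 BTU/h

1803 BTU/h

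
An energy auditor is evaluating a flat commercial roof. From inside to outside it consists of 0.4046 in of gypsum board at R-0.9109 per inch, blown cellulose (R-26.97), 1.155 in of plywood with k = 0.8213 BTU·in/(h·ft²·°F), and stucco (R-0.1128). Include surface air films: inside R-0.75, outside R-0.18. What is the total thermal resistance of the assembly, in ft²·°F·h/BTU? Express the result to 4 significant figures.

29.79 ft²·°F·h/BTU

0.4046 × 0.9109 = 0.36855
1.155/0.8213 = 1.4063
R_total = 0.75 + 0.36855 + 26.97 + 1.4063 + 0.1128 + 0.18 = 29.788 ft²·°F·h/BTU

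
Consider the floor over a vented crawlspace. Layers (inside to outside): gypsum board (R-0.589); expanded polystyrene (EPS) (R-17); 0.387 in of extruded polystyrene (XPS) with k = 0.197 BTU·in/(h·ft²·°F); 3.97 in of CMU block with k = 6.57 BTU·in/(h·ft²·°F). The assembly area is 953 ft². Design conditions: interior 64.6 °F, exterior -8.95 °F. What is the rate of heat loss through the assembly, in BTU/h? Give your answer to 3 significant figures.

3480 BTU/h

0.387/0.197 = 1.964
3.97/6.57 = 0.6043
R_total = 0.589 + 17 + 1.964 + 0.6043 = 20.16 ft²·°F·h/BTU
Q = A·ΔT/R = 953 × (64.6 − (-8.95)) / 20.16 = 3477 BTU/h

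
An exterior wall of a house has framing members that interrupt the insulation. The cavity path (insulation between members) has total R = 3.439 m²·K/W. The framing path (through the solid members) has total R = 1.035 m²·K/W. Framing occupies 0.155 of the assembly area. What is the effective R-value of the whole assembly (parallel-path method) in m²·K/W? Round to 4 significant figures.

2.529 m²·K/W

U_eff = 0.845/3.439 + 0.155/1.035 = 0.24571 + 0.14976 = 0.39547
R_eff = 1/U_eff = 2.5286 m²·K/W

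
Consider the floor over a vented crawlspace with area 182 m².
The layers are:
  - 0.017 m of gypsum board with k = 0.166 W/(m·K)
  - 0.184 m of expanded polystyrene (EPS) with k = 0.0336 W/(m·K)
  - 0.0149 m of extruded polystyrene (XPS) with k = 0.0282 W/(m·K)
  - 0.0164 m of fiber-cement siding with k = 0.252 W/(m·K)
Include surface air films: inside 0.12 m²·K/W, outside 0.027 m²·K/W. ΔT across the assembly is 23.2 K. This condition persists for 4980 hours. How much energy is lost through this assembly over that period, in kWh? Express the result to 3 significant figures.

3330 kWh

0.017/0.166 = 0.1024
0.184/0.0336 = 5.476
0.0149/0.0282 = 0.5284
0.0164/0.252 = 0.06508
R_total = 0.12 + 0.1024 + 5.476 + 0.5284 + 0.06508 + 0.027 = 6.319 m²·K/W
Q = 182 × 23.2 / 6.319 = 668.2 W
E = 668.2 W × 4980 h / 1000 = 3328 kWh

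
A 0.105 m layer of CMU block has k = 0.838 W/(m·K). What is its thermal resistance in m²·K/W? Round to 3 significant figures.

0.125 m²·K/W

R = L/k = 0.105/0.838 = 0.1253 m²·K/W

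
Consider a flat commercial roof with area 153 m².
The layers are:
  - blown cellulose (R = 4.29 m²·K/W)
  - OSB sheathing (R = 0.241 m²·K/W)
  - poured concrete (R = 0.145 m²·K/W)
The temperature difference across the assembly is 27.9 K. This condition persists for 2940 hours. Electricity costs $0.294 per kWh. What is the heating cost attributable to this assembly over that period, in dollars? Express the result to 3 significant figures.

R_total = 4.29 + 0.241 + 0.145 = 4.676 m²·K/W
Q = 153 × 27.9 / 4.676 = 912.9 W
E = 912.9 W × 2940 h / 1000 = 2684 kWh
Cost = 2684 × 0.294 = $789.1

789 dollars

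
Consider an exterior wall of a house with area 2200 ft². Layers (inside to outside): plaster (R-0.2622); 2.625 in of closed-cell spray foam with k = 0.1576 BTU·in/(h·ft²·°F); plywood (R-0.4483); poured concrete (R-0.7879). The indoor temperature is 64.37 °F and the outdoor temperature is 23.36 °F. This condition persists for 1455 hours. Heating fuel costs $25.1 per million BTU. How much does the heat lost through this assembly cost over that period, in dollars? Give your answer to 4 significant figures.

2.625/0.1576 = 16.656
R_total = 0.2622 + 16.656 + 0.4483 + 0.7879 = 18.154 ft²·°F·h/BTU
Q = 2200 × (64.37 − 23.36) / 18.154 = 4969.7 BTU/h
E = 4969.7 × 1455 = 7230900 BTU
Cost = 7230900/10⁶ × 25.1 = $181.5

181.5 dollars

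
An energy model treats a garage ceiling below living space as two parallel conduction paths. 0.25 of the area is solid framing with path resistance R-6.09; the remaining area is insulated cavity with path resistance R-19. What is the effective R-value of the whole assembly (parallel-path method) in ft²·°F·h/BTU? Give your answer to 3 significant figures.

U_eff = 0.75/19 + 0.25/6.09 = 0.03947 + 0.04105 = 0.08052
R_eff = 1/U_eff = 12.42 ft²·°F·h/BTU

12.4 ft²·°F·h/BTU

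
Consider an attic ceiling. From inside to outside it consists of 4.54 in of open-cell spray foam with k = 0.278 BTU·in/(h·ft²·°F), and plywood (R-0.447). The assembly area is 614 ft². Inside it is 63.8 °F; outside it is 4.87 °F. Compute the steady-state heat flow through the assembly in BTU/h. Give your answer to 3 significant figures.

4.54/0.278 = 16.33
R_total = 16.33 + 0.447 = 16.78 ft²·°F·h/BTU
Q = A·ΔT/R = 614 × (63.8 − 4.87) / 16.78 = 2157 BTU/h

2160 BTU/h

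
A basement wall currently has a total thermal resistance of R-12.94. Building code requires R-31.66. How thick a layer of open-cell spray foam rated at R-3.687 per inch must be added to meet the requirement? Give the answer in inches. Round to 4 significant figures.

ΔR = 31.66 − 12.94 = 18.72 ft²·°F·h/BTU
L = ΔR / (R/in) = 18.72/3.687 = 5.0773 in

5.077 in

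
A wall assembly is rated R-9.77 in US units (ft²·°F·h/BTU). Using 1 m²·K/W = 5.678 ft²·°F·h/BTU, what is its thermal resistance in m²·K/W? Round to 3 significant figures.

1.72 m²·K/W

R_SI = 9.77/5.678 = 1.721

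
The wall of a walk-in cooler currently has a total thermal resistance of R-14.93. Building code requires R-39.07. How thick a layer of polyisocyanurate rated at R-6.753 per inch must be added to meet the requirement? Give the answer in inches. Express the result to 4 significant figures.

3.575 in

ΔR = 39.07 − 14.93 = 24.14 ft²·°F·h/BTU
L = ΔR / (R/in) = 24.14/6.753 = 3.5747 in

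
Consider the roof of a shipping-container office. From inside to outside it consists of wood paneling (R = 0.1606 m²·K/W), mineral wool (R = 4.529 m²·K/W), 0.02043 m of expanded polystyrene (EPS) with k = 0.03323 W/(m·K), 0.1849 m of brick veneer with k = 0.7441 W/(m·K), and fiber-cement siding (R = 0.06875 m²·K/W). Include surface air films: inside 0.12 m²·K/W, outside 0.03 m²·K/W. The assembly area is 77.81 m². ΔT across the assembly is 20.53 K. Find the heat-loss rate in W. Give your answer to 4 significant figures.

0.02043/0.03323 = 0.61481
0.1849/0.7441 = 0.24849
R_total = 0.12 + 0.1606 + 4.529 + 0.61481 + 0.24849 + 0.06875 + 0.03 = 5.7716 m²·K/W
Q = A·ΔT/R = 77.81 × 20.53 / 5.7716 = 276.77 W

276.8 W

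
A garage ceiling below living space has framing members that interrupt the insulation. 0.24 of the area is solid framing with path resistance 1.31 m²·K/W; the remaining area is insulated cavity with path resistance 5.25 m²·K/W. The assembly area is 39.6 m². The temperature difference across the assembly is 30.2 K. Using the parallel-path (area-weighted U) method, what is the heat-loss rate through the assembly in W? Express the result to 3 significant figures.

392 W

U_eff = 0.76/5.25 + 0.24/1.31 = 0.1448 + 0.1832 = 0.328
R_eff = 1/U_eff = 3.049 m²·K/W
Q = 39.6 × 30.2 / 3.049 = 392.2 W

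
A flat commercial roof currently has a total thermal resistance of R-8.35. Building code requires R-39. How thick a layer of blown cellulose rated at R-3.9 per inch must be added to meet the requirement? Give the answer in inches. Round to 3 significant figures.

7.86 in

ΔR = 39 − 8.35 = 30.65 ft²·°F·h/BTU
L = ΔR / (R/in) = 30.65/3.9 = 7.859 in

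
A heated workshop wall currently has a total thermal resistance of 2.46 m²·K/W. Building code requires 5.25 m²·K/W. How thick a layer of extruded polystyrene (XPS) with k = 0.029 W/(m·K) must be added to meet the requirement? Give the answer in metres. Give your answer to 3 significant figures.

0.0809 m

ΔR = 5.25 − 2.46 = 2.79 m²·K/W
L = ΔR × k = 2.79 × 0.029 = 0.08091 m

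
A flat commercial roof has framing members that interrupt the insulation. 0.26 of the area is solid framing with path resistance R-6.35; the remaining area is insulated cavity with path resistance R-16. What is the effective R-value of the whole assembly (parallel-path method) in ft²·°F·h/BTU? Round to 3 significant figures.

11.5 ft²·°F·h/BTU

U_eff = 0.74/16 + 0.26/6.35 = 0.04625 + 0.04094 = 0.08719
R_eff = 1/U_eff = 11.47 ft²·°F·h/BTU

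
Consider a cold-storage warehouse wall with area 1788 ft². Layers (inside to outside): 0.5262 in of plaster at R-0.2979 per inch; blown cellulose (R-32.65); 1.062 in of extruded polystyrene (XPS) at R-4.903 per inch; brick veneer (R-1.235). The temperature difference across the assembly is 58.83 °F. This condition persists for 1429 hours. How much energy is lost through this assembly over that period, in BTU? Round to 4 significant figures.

0.5262 × 0.2979 = 0.15675
1.062 × 4.903 = 5.207
R_total = 0.15675 + 32.65 + 5.207 + 1.235 = 39.249 ft²·°F·h/BTU
Q = 1788 × 58.83 / 39.249 = 2680 BTU/h
E = 2680 × 1429 = 3829800 BTU

3830000 BTU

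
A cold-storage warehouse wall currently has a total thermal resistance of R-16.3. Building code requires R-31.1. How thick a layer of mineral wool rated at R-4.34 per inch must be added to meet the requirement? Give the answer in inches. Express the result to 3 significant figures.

3.41 in

ΔR = 31.1 − 16.3 = 14.8 ft²·°F·h/BTU
L = ΔR / (R/in) = 14.8/4.34 = 3.41 in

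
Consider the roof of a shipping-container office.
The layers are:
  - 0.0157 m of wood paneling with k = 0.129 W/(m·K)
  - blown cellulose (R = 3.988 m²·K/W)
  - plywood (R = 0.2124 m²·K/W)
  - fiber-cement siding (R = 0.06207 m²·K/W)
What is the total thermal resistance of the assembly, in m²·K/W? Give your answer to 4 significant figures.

4.384 m²·K/W

0.0157/0.129 = 0.12171
R_total = 0.12171 + 3.988 + 0.2124 + 0.06207 = 4.3842 m²·K/W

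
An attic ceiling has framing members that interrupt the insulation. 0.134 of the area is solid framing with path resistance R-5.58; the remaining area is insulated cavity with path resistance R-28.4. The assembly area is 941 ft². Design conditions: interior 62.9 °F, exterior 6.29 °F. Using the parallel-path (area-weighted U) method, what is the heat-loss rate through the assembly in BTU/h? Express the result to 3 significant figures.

U_eff = 0.866/28.4 + 0.134/5.58 = 0.03049 + 0.02401 = 0.05451
R_eff = 1/U_eff = 18.35 ft²·°F·h/BTU
Q = 941 × (62.9 − 6.29) / 18.35 = 2904 BTU/h

2900 BTU/h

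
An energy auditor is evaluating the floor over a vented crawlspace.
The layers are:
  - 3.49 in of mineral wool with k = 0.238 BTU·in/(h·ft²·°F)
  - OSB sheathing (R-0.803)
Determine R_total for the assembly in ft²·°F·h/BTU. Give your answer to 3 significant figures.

15.5 ft²·°F·h/BTU

3.49/0.238 = 14.66
R_total = 14.66 + 0.803 = 15.47 ft²·°F·h/BTU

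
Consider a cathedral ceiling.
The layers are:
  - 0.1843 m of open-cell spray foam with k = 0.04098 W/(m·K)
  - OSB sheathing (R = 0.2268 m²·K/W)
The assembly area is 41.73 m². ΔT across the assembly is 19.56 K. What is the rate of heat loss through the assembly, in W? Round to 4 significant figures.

0.1843/0.04098 = 4.4973
R_total = 4.4973 + 0.2268 = 4.7241 m²·K/W
Q = A·ΔT/R = 41.73 × 19.56 / 4.7241 = 172.78 W

172.8 W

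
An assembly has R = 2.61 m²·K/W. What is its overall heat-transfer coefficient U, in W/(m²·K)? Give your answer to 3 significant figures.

U = 1/R = 1/2.61 = 0.3831

0.383 W/(m²·K)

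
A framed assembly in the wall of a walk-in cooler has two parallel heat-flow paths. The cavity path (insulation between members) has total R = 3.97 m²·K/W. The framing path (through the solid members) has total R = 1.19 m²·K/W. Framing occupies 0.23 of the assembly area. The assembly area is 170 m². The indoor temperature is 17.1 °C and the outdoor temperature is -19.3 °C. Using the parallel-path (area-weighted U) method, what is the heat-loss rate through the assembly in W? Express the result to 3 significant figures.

2400 W

U_eff = 0.77/3.97 + 0.23/1.19 = 0.194 + 0.1933 = 0.3872
R_eff = 1/U_eff = 2.582 m²·K/W
Q = 170 × (17.1 − (-19.3)) / 2.582 = 2396 W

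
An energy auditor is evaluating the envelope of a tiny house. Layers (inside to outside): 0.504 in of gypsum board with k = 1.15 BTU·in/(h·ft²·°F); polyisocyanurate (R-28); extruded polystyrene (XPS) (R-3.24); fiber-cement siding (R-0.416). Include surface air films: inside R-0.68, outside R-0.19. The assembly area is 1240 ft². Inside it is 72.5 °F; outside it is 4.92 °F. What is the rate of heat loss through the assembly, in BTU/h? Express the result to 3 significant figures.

0.504/1.15 = 0.4383
R_total = 0.68 + 0.4383 + 28 + 3.24 + 0.416 + 0.19 = 32.96 ft²·°F·h/BTU
Q = A·ΔT/R = 1240 × (72.5 − 4.92) / 32.96 = 2542 BTU/h

2540 BTU/h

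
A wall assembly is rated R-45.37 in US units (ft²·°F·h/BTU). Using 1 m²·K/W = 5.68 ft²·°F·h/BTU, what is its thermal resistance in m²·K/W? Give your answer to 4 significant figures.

R_SI = 45.37/5.68 = 7.9877

7.988 m²·K/W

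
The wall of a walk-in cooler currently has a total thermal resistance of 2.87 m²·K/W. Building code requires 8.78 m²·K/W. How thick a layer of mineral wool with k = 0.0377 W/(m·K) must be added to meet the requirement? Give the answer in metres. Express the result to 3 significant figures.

ΔR = 8.78 − 2.87 = 5.91 m²·K/W
L = ΔR × k = 5.91 × 0.0377 = 0.2228 m

0.223 m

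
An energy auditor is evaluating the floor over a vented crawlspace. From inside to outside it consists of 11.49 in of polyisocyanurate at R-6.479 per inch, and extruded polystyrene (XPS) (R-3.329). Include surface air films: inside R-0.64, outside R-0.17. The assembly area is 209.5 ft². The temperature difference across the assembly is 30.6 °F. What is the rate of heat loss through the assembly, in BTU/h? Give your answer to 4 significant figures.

11.49 × 6.479 = 74.444
R_total = 0.64 + 74.444 + 3.329 + 0.17 = 78.583 ft²·°F·h/BTU
Q = A·ΔT/R = 209.5 × 30.6 / 78.583 = 81.579 BTU/h

81.58 BTU/h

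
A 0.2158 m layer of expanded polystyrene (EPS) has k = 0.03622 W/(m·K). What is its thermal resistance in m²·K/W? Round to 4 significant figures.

5.958 m²·K/W

R = L/k = 0.2158/0.03622 = 5.958 m²·K/W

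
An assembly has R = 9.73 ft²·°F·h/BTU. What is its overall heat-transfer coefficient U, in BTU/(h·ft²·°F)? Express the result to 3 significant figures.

0.103 BTU/(h·ft²·°F)

U = 1/R = 1/9.73 = 0.1028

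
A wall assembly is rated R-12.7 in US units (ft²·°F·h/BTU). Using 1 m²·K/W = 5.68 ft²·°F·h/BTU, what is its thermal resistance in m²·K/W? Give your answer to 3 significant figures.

R_SI = 12.7/5.68 = 2.236

2.24 m²·K/W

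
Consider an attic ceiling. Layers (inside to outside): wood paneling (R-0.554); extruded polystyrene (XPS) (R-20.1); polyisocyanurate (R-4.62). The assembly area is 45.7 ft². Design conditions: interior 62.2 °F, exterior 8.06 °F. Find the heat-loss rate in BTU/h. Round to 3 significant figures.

R_total = 0.554 + 20.1 + 4.62 = 25.27 ft²·°F·h/BTU
Q = A·ΔT/R = 45.7 × (62.2 − 8.06) / 25.27 = 97.89 BTU/h

97.9 BTU/h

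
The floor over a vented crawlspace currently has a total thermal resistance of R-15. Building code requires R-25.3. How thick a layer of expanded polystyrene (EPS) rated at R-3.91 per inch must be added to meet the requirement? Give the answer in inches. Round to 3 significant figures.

ΔR = 25.3 − 15 = 10.3 ft²·°F·h/BTU
L = ΔR / (R/in) = 10.3/3.91 = 2.634 in

2.63 in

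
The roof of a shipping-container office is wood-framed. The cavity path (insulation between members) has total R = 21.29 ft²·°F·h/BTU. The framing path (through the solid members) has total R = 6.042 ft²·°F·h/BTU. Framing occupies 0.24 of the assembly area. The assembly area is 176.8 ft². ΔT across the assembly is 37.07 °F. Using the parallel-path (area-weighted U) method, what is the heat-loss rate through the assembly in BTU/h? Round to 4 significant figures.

U_eff = 0.76/21.29 + 0.24/6.042 = 0.035698 + 0.039722 = 0.075419
R_eff = 1/U_eff = 13.259 ft²·°F·h/BTU
Q = 176.8 × 37.07 / 13.259 = 494.3 BTU/h

494.3 BTU/h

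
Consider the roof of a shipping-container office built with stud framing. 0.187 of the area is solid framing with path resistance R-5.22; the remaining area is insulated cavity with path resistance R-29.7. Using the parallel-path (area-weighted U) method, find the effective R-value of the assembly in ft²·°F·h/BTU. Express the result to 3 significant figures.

U_eff = 0.813/29.7 + 0.187/5.22 = 0.02737 + 0.03582 = 0.0632
R_eff = 1/U_eff = 15.82 ft²·°F·h/BTU

15.8 ft²·°F·h/BTU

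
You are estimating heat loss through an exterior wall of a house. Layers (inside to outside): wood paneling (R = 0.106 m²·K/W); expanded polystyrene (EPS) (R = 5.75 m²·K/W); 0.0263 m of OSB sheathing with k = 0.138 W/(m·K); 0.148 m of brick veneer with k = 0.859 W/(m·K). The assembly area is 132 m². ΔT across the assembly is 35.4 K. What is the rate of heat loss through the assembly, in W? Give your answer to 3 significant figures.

751 W

0.0263/0.138 = 0.1906
0.148/0.859 = 0.1723
R_total = 0.106 + 5.75 + 0.1906 + 0.1723 = 6.219 m²·K/W
Q = A·ΔT/R = 132 × 35.4 / 6.219 = 751.4 W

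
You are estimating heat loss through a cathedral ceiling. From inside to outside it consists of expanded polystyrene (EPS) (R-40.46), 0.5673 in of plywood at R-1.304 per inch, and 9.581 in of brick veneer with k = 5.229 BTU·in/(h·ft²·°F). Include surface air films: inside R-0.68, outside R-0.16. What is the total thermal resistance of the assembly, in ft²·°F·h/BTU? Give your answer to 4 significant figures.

0.5673 × 1.304 = 0.73976
9.581/5.229 = 1.8323
R_total = 0.68 + 40.46 + 0.73976 + 1.8323 + 0.16 = 43.872 ft²·°F·h/BTU

43.87 ft²·°F·h/BTU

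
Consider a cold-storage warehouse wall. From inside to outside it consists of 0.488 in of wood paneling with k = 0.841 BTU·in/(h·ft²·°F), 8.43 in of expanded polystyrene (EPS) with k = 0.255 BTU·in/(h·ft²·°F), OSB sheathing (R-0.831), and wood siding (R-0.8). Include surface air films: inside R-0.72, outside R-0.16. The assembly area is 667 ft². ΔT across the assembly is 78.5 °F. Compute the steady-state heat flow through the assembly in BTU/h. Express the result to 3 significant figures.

1450 BTU/h

0.488/0.841 = 0.5803
8.43/0.255 = 33.06
R_total = 0.72 + 0.5803 + 33.06 + 0.831 + 0.8 + 0.16 = 36.15 ft²·°F·h/BTU
Q = A·ΔT/R = 667 × 78.5 / 36.15 = 1448 BTU/h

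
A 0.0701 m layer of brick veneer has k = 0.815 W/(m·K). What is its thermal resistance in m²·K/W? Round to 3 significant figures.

R = L/k = 0.0701/0.815 = 0.08601 m²·K/W

0.0860 m²·K/W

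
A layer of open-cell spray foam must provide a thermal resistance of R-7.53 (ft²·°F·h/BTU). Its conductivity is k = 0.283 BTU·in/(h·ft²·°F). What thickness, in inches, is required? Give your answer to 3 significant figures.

2.13 in

L = R × k = 7.53 × 0.283 = 2.131 in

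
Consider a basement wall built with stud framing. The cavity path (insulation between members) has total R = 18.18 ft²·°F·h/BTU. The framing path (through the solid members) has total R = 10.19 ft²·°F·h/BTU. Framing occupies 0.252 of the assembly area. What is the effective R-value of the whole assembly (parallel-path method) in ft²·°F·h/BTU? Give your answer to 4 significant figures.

U_eff = 0.748/18.18 + 0.252/10.19 = 0.041144 + 0.02473 = 0.065874
R_eff = 1/U_eff = 15.18 ft²·°F·h/BTU

15.18 ft²·°F·h/BTU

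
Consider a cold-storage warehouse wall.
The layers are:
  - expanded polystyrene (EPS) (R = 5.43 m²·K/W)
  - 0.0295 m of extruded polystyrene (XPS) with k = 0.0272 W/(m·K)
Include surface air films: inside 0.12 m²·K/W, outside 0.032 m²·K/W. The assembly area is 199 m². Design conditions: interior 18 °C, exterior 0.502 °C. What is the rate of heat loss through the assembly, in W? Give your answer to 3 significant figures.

0.0295/0.0272 = 1.085
R_total = 0.12 + 5.43 + 1.085 + 0.032 = 6.667 m²·K/W
Q = A·ΔT/R = 199 × (18 − 0.502) / 6.667 = 522.3 W

522 W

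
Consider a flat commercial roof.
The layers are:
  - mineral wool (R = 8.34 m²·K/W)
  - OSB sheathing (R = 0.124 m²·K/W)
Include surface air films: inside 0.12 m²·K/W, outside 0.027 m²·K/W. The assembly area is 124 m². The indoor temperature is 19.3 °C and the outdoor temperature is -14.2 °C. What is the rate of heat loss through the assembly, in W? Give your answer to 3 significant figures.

482 W

R_total = 0.12 + 8.34 + 0.124 + 0.027 = 8.611 m²·K/W
Q = A·ΔT/R = 124 × (19.3 − (-14.2)) / 8.611 = 482.4 W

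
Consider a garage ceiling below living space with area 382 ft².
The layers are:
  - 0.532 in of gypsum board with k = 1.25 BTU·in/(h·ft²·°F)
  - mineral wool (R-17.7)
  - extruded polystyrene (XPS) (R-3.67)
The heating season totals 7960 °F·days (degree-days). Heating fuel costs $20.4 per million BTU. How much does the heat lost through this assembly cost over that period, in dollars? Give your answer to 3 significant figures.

0.532/1.25 = 0.4256
R_total = 0.4256 + 17.7 + 3.67 = 21.8 ft²·°F·h/BTU
E = A × HDD × 24 / R = 382 × 7960 × 24 / 21.8 = 3348000 BTU
Cost = 3348000/10⁶ × 20.4 = $68.3

68.3 dollars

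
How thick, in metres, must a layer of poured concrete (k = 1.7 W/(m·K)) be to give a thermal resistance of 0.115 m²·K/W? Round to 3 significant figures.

0.196 m

L = R·k = 0.115 × 1.7 = 0.1955 m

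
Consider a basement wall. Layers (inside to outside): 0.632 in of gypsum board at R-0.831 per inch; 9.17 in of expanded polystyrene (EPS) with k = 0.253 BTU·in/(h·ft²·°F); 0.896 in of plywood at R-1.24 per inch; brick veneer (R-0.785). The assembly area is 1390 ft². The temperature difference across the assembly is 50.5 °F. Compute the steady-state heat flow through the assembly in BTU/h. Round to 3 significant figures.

1820 BTU/h

0.632 × 0.831 = 0.5252
9.17/0.253 = 36.25
0.896 × 1.24 = 1.111
R_total = 0.5252 + 36.25 + 1.111 + 0.785 = 38.67 ft²·°F·h/BTU
Q = A·ΔT/R = 1390 × 50.5 / 38.67 = 1815 BTU/h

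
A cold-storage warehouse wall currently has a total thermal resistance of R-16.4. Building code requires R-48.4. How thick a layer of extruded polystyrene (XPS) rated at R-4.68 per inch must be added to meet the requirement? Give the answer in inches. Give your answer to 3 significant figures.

ΔR = 48.4 − 16.4 = 32 ft²·°F·h/BTU
L = ΔR / (R/in) = 32/4.68 = 6.838 in

6.84 in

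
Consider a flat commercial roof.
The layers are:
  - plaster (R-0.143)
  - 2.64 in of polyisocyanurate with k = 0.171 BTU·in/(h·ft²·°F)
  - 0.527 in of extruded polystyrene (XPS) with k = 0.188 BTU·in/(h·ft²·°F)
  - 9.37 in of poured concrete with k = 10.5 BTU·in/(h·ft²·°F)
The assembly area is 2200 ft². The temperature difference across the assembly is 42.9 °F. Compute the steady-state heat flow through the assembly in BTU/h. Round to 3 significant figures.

2.64/0.171 = 15.44
0.527/0.188 = 2.803
9.37/10.5 = 0.8924
R_total = 0.143 + 15.44 + 2.803 + 0.8924 = 19.28 ft²·°F·h/BTU
Q = A·ΔT/R = 2200 × 42.9 / 19.28 = 4896 BTU/h

4900 BTU/h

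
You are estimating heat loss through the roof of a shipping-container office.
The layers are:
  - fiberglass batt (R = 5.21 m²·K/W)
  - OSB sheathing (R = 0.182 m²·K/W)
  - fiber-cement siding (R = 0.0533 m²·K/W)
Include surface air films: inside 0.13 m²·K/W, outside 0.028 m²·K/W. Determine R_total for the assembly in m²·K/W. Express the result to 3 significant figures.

R_total = 0.13 + 5.21 + 0.182 + 0.0533 + 0.028 = 5.603 m²·K/W

5.60 m²·K/W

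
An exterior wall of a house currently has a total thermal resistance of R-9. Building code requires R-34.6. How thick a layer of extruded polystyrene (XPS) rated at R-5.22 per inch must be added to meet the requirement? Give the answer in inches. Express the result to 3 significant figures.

4.90 in

ΔR = 34.6 − 9 = 25.6 ft²·°F·h/BTU
L = ΔR / (R/in) = 25.6/5.22 = 4.904 in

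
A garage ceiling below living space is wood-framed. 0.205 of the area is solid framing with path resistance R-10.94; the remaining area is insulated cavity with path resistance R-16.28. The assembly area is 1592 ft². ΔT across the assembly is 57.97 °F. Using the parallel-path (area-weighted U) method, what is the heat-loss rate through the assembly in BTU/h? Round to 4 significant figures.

U_eff = 0.795/16.28 + 0.205/10.94 = 0.048833 + 0.018739 = 0.067571
R_eff = 1/U_eff = 14.799 ft²·°F·h/BTU
Q = 1592 × 57.97 / 14.799 = 6236.1 BTU/h

6236 BTU/h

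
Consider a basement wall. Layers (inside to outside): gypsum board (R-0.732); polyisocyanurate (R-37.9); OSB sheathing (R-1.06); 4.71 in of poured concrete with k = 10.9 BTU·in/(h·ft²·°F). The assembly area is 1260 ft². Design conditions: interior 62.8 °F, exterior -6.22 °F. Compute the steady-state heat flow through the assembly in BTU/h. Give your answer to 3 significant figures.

2170 BTU/h

4.71/10.9 = 0.4321
R_total = 0.732 + 37.9 + 1.06 + 0.4321 = 40.12 ft²·°F·h/BTU
Q = A·ΔT/R = 1260 × (62.8 − (-6.22)) / 40.12 = 2167 BTU/h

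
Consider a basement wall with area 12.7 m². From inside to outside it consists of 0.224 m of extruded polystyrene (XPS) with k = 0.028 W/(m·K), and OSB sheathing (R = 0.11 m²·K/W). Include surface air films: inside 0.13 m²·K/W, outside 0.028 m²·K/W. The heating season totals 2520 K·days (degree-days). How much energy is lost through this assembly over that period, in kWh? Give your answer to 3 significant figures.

92.9 kWh

0.224/0.028 = 8
R_total = 0.13 + 8 + 0.11 + 0.028 = 8.268 m²·K/W
E = A × HDD × 24 / R / 1000 = 12.7 × 2520 × 24 / 8.268 / 1000 = 92.9 kWh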